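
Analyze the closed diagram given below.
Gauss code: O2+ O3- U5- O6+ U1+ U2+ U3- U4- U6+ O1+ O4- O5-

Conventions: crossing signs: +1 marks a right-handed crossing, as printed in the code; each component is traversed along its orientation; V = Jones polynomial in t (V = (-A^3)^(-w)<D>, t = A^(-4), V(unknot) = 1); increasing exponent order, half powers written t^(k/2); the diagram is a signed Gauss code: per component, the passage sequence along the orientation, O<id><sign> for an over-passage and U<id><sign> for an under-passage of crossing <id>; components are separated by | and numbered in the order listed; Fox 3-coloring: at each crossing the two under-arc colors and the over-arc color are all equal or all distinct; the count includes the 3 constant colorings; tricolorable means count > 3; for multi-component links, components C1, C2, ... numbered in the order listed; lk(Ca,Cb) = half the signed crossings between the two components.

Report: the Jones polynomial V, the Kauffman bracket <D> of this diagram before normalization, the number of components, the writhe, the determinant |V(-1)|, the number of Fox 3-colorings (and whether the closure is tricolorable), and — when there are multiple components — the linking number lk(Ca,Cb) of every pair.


Jones polynomial: V(t) = 1
<D> = 1; writhe 0
components 1, writhe 0 (6 crossings)
3-colorings: 3 of 3^6, det 1 — not tricolorable
note: det 1 = |V(-1)|; not divisible by 3, so not tricolorable


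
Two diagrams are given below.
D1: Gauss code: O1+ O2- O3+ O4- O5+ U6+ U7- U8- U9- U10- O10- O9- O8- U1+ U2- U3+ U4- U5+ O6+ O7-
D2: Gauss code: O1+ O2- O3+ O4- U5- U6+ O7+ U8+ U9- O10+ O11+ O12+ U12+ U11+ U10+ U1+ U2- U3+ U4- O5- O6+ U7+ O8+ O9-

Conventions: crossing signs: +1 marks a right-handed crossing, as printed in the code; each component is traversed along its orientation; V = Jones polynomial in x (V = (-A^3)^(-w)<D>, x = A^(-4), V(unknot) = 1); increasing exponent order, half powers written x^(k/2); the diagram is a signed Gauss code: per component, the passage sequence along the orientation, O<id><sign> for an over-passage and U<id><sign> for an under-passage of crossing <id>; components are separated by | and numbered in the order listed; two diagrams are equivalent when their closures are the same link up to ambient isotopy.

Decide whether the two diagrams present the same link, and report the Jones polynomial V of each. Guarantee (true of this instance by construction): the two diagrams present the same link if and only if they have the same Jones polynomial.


equivalent: yes
V(D1) = 1  (w -2, c 10, <D> = A^-6)
V(D2) = 1  [12 crossings, <D> = A^12, w = +4]
key observation: one V(x) for all 2 diagrams — one class (guaranteed)


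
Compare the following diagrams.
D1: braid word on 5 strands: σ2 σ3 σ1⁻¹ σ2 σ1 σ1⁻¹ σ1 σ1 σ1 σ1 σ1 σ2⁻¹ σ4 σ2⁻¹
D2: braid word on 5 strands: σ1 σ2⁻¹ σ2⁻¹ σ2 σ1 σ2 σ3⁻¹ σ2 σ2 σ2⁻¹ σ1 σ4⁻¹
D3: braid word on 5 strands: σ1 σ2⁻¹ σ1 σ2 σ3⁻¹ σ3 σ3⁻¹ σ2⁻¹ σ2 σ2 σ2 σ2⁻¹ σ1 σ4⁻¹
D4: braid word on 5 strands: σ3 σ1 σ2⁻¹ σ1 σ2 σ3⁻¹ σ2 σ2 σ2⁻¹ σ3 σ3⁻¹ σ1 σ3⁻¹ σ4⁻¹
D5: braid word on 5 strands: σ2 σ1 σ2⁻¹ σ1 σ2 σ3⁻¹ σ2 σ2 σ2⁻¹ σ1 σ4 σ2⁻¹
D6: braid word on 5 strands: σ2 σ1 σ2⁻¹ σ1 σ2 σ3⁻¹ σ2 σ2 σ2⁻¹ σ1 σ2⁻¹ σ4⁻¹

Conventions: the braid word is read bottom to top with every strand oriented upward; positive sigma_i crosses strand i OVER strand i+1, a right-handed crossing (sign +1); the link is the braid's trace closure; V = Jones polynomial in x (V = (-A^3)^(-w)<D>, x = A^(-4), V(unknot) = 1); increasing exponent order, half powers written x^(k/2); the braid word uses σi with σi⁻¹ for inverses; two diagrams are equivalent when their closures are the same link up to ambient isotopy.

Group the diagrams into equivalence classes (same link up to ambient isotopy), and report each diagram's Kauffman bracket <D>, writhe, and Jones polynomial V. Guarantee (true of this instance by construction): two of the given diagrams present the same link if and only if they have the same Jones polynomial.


equivalence classes: {D1} | {D2, D3, D4, D5, D6}
D1 (bracket -A^-10 + A^-6 - A^-2 + A^2 + A^10; 14 crossings at w = +6): V = x^2 + x^4 - x^5 + x^6 - x^7
D2 (bracket -A^-18 + A^-14 - A^-10 + 2A^-6 - A^-2 + A^2; 12 crossings at w = +2): V = x - x^2 + 2x^3 - x^4 + x^5 - x^6
V(D3) = x - x^2 + 2x^3 - x^4 + x^5 - x^6  [14 crossings, <D> = -A^-18 + A^-14 - A^-10 + 2A^-6 - A^-2 + A^2, w = +2]
D4 (bracket -A^-18 + A^-14 - A^-10 + 2A^-6 - A^-2 + A^2; 14 crossings at w = +2): V = x - x^2 + 2x^3 - x^4 + x^5 - x^6
D5 (bracket -A^-12 + A^-8 - A^-4 + 2 - A^4 + A^8; 12 crossings at w = +4): V = x - x^2 + 2x^3 - x^4 + x^5 - x^6
V(D6) = x - x^2 + 2x^3 - x^4 + x^5 - x^6  [12 crossings, <D> = -A^-18 + A^-14 - A^-10 + 2A^-6 - A^-2 + A^2, w = +2]
key observation: 2 values of V(x) split the 6 diagrams


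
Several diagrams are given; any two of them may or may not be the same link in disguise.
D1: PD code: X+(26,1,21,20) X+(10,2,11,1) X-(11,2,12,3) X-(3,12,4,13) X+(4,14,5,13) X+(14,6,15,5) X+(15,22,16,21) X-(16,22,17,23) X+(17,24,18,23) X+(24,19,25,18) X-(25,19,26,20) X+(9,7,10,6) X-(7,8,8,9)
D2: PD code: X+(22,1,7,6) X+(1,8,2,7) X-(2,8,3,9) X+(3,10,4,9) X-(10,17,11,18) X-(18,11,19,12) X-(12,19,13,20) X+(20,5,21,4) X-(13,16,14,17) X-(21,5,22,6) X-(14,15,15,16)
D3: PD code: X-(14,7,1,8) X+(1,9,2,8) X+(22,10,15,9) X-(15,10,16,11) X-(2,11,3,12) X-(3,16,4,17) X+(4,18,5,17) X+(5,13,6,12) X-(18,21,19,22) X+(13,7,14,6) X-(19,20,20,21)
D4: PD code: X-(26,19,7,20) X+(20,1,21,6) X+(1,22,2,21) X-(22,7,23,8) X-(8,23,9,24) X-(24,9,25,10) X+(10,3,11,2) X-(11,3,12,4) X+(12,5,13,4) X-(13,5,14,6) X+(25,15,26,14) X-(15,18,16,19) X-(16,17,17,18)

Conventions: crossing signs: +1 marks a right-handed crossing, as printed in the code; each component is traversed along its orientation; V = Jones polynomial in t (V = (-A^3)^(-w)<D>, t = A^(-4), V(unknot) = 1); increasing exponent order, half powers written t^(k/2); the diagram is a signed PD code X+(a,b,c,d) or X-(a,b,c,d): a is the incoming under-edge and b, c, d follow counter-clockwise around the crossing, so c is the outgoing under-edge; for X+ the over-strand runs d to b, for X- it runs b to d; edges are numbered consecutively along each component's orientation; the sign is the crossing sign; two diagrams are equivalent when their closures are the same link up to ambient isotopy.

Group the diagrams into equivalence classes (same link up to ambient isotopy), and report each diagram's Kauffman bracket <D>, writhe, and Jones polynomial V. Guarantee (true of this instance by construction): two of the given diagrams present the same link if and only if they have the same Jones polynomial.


equivalence classes: {D1} | {D3} | {D2, D4}
D1 (bracket A^-1 + A^7; 13 crossings at w = +3): V = -t^(1/2) - t^(5/2)
V(D2) = t^(-7/2) - t^(-5/2) + t^(-3/2) - 2t^(-1/2) - t^(3/2)  [11 crossings, <D> = A^-15 + 2A^-7 - A^-3 + A - A^5, w = -3]
D3 (bracket A^-5 + A^-1; 11 crossings at w = -1): V = -t^(-1/2) - t^(1/2)
V(D4) = t^(-7/2) - t^(-5/2) + t^(-3/2) - 2t^(-1/2) - t^(3/2)  (w -3, c 13, <D> = A^-15 + 2A^-7 - A^-3 + A - A^5)
key observation: 3 classes among 4 diagrams; unequal V(t) rules out equality


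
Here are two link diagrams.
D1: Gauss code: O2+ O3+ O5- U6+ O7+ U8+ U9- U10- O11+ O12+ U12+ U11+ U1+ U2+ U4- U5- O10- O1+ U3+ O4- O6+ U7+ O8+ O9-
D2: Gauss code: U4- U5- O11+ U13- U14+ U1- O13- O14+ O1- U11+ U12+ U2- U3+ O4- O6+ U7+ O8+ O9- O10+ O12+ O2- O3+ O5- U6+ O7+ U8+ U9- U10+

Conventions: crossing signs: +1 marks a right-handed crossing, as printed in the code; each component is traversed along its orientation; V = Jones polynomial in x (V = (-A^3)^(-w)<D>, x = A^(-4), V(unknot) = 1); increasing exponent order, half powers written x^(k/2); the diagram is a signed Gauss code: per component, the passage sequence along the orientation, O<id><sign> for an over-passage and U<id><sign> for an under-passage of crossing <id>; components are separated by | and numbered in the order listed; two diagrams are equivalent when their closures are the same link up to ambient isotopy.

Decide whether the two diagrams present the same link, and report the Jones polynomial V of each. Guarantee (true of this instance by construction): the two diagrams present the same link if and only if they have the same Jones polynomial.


same link: yes
V(D1) = x + x^3 - x^4  [12 crossings, <D> = -A^-4 + 1 + A^8, w = +4]
V(D2) = x + x^3 - x^4  (w +2, c 14, <D> = -A^-10 + A^-6 + A^2)
note: all 2 diagrams share one V(x), hence one class


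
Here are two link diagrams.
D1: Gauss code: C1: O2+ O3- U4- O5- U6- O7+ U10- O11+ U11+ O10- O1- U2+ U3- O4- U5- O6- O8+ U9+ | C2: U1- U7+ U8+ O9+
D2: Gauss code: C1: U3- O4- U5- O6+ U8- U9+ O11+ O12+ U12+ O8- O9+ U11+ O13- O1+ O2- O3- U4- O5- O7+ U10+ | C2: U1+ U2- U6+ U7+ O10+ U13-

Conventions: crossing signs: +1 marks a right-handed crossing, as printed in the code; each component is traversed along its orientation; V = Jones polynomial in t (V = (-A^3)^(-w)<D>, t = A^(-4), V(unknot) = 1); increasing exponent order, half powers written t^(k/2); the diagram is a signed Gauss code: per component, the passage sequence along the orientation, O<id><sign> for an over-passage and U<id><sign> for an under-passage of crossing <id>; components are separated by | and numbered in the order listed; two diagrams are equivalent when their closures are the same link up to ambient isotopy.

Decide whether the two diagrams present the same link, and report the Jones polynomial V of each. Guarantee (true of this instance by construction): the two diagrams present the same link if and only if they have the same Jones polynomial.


same link: yes
V(D1) = t^(-7/2) - t^(-5/2) + t^(-3/2) - 2t^(-1/2) - t^(3/2)  [11 crossings, <D> = A^-9 + 2A^-1 - A^3 + A^7 - A^11, w = -1]
V(D2) = t^(-7/2) - t^(-5/2) + t^(-3/2) - 2t^(-1/2) - t^(3/2)  [13 crossings, <D> = A^-3 + 2A^5 - A^9 + A^13 - A^17, w = +1]
insight: one V(t) for all 2 diagrams — one class (guaranteed)


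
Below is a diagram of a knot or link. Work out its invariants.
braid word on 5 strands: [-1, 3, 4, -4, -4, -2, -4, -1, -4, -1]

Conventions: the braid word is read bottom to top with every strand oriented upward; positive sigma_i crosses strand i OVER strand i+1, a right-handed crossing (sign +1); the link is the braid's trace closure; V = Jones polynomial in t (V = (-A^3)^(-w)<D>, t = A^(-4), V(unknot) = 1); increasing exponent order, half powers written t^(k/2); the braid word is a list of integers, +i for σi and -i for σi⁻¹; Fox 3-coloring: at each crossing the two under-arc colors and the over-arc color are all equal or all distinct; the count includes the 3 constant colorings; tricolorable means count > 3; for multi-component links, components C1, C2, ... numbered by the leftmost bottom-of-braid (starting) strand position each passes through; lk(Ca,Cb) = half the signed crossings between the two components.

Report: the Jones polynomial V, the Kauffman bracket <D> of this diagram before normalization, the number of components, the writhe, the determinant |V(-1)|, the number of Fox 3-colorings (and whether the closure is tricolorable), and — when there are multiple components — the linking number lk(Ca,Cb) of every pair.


Jones polynomial: V(t) = t^-8 - 2t^-7 + t^-6 - 2t^-5 + 2t^-4 + t^-2
<D> = A^-10 + 2A^-2 - 2A^2 + A^6 - 2A^10 + A^14; writhe -6
components 1, writhe -6 (10 crossings)
3-colorings: 27 of 3^10, det 9 — tricolorable
note: the word shrinks to σ1⁻¹ σ3 σ4⁻¹ σ2⁻¹ σ4⁻¹ σ1⁻¹ σ4⁻¹ σ1⁻¹ after cancelling


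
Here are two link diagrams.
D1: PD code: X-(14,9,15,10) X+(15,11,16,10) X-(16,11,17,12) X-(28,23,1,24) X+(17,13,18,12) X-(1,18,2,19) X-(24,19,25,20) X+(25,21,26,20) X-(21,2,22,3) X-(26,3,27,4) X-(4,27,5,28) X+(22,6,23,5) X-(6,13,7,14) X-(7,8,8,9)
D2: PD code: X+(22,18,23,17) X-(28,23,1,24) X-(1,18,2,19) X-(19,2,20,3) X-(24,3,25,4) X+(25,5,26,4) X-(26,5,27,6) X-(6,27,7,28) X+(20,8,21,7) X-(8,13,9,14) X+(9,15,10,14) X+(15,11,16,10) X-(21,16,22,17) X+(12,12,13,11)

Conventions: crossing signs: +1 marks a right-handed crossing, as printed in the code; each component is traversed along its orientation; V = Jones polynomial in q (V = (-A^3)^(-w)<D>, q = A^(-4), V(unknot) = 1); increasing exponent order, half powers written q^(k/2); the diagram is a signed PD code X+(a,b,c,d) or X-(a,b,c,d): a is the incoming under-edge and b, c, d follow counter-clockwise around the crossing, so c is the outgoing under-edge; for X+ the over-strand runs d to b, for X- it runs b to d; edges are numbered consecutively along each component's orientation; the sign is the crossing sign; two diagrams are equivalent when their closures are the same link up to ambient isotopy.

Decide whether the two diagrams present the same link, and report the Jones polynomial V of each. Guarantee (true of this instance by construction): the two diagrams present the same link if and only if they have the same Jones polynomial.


same link: yes
V(D1) = -q^-6 + q^-5 - q^-4 + 2q^-3 - q^-2 + q^-1  [14 crossings, <D> = A^-14 - A^-10 + 2A^-6 - A^-2 + A^2 - A^6, w = -6]
V(D2) = -q^-6 + q^-5 - q^-4 + 2q^-3 - q^-2 + q^-1  (w -2, c 14, <D> = A^-2 - A^2 + 2A^6 - A^10 + A^14 - A^18)
note: all 2 diagrams share one V(q), hence one class


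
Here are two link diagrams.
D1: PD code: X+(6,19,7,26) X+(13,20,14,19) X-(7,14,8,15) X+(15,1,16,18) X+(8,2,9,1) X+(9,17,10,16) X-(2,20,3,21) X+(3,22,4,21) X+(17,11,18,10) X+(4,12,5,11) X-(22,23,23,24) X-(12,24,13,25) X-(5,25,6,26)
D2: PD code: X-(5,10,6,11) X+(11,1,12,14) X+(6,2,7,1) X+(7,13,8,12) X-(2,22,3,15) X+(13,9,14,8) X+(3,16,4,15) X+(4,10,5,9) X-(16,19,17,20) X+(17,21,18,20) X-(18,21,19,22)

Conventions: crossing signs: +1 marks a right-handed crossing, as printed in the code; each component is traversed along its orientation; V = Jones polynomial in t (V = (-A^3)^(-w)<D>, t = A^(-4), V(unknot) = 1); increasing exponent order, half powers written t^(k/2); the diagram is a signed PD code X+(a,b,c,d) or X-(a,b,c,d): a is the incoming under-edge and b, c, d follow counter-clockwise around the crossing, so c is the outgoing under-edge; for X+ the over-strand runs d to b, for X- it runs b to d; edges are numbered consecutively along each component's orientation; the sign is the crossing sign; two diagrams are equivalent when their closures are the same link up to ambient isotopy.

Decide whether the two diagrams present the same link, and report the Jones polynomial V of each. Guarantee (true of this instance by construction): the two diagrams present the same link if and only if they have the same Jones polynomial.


same link: yes
V(D1) = -t^(1/2) - t^(3/2) - t^(5/2) + t^(9/2)  [13 crossings, <D> = -A^-9 + A^-1 + A^3 + A^7, w = +3]
D2 (bracket -A^-9 + A^-1 + A^3 + A^7; 11 crossings at w = +3): V = -t^(1/2) - t^(3/2) - t^(5/2) + t^(9/2)
note: from 13 to 11 crossings by R-moves: one link, two diagrams


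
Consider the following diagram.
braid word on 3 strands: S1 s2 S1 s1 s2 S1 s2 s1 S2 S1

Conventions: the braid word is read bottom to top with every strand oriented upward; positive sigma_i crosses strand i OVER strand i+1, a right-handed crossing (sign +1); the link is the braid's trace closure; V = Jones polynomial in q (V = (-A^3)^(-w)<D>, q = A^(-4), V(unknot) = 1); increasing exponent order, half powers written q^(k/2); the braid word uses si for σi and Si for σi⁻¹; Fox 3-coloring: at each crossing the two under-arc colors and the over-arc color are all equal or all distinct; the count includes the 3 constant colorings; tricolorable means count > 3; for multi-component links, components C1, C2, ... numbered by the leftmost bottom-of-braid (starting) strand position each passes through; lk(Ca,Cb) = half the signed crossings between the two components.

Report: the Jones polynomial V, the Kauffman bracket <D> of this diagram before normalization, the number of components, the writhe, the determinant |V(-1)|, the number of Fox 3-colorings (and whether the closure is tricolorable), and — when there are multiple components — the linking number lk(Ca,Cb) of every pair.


V = -q^-3 + 2q^-2 - 2q^-1 + 3 - 2q + 2q^2 - q^3
<D> = -A^-12 + 2A^-8 - 2A^-4 + 3 - 2A^4 + 2A^8 - A^12 (w = 0)
1 component over 10 crossings, w = 0
3 Fox colorings among 3^10, |V(-1)| = 13: not tricolorable
why: the word shrinks to σ1⁻¹ σ2 σ2 σ1⁻¹ σ2 σ1 σ2⁻¹ σ1⁻¹ after cancelling


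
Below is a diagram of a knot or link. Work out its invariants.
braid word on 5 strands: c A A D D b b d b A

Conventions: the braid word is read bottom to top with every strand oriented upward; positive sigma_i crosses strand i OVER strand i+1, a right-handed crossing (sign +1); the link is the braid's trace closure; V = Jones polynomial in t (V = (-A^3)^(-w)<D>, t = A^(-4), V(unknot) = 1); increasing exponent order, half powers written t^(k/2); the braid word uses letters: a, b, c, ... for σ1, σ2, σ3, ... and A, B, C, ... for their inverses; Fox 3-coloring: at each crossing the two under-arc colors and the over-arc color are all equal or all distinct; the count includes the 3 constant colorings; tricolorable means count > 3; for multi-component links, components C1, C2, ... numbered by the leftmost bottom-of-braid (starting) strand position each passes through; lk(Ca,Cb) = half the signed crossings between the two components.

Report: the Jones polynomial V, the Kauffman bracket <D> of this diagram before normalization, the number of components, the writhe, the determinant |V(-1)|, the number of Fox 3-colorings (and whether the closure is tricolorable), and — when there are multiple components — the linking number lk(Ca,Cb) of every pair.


V = -t^-3 + t^-2 - t^-1 + 3 - t + t^2 - t^3
<D> = -A^-12 + A^-8 - A^-4 + 3 - A^4 + A^8 - A^12 (w = 0)
1 component over 10 crossings, w = 0
27 Fox colorings among 3^10, |V(-1)| = 9: tricolorable
why: the span of V is 6, forcing >= 6 crossings in any diagram


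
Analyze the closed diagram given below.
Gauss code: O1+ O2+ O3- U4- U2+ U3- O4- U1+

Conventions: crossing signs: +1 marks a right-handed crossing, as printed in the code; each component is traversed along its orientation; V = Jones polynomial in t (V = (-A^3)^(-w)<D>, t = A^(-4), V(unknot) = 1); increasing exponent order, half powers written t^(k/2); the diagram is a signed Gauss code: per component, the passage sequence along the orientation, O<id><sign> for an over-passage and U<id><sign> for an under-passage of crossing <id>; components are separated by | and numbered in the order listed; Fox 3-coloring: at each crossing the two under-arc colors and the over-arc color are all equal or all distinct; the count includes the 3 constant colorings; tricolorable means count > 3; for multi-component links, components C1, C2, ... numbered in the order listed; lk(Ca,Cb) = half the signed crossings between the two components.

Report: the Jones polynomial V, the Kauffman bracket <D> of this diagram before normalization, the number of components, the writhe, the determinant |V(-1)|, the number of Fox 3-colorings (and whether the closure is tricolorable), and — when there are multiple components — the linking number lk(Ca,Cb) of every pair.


V(t) = 1
bracket: 1, w = 0
1 component, writhe 0, over 4 crossings
det 1, colorings 3 of 3^4 — not tricolorable
observation: det 1 = |V(-1)|; not divisible by 3, so not tricolorable


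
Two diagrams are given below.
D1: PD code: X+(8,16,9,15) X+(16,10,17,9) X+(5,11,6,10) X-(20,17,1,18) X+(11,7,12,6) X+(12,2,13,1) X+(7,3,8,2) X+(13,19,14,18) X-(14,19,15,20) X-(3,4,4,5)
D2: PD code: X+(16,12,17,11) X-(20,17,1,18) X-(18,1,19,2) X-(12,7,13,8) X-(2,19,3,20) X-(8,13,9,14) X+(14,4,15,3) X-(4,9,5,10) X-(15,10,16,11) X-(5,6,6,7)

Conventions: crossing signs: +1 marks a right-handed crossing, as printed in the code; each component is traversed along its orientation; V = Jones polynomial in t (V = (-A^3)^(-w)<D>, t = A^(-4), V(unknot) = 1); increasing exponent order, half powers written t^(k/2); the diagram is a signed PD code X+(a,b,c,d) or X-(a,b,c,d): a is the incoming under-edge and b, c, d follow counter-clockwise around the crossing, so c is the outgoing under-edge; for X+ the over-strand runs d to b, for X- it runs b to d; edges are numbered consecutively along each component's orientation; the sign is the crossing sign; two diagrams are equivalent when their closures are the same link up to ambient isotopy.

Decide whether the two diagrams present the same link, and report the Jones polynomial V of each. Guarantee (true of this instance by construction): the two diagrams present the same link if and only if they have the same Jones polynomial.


same link: no
V(D1) = t^2 + t^4 - t^5 + t^6 - t^7  [10 crossings, <D> = -A^-16 + A^-12 - A^-8 + A^-4 + A^4, w = +4]
V(D2) = t^-8 - 2t^-7 + t^-6 - 2t^-5 + 2t^-4 + t^-2  (w -6, c 10, <D> = A^-10 + 2A^-2 - 2A^2 + A^6 - 2A^10 + A^14)
note: 2 classes among 2 diagrams; unequal V(t) rules out equality


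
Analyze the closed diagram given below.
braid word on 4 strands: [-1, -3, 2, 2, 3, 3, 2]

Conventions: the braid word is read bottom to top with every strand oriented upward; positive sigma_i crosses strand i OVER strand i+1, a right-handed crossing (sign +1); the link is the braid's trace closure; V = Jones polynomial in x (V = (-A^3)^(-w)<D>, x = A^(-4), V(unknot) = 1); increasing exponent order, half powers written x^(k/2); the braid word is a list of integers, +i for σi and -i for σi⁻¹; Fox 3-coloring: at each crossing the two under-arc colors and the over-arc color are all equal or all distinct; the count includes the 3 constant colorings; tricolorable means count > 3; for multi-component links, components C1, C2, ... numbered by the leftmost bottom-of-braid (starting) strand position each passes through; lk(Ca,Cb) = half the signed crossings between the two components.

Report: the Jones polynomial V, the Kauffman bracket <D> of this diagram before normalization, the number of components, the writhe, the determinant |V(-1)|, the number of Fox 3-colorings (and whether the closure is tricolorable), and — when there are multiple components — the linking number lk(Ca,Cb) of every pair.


Jones polynomial: V(x) = x - x^2 + 2x^3 - x^4 + x^5 - x^6
<D> = A^-15 - A^-11 + A^-7 - 2A^-3 + A - A^5; writhe +3
components 1, writhe +3 (7 crossings)
3-colorings: 3 of 3^7, det 7 — not tricolorable
note: w = +3 (over 7 crossings) is diagram-only; (-A^3)^(-3) removes it from V


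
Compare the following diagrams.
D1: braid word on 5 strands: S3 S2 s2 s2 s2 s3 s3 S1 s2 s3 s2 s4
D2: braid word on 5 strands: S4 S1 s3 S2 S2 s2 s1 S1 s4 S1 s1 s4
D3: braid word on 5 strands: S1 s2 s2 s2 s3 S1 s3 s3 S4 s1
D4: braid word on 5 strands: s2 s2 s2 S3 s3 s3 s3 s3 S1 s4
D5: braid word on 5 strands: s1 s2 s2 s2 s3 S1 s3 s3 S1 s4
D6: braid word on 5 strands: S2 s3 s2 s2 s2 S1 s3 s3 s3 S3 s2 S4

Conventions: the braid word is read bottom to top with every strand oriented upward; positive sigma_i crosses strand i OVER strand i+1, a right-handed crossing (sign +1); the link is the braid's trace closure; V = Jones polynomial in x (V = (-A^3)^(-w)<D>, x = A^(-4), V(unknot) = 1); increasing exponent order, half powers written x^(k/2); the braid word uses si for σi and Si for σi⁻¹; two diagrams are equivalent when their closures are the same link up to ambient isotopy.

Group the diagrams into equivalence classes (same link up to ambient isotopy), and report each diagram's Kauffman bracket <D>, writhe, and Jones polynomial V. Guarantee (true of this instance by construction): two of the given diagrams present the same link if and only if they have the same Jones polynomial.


equivalence classes: {D1, D3, D4, D5, D6} | {D2}
D1 (bracket A^-14 - 2A^-10 + A^-6 - 2A^-2 + 2A^2 + A^10; 12 crossings at w = +6): V = x^2 + 2x^4 - 2x^5 + x^6 - 2x^7 + x^8
V(D2) = 1  (w 0, c 12, <D> = 1)
V(D3) = x^2 + 2x^4 - 2x^5 + x^6 - 2x^7 + x^8  [10 crossings, <D> = A^-20 - 2A^-16 + A^-12 - 2A^-8 + 2A^-4 + A^4, w = +4]
D4 (bracket A^-14 - 2A^-10 + A^-6 - 2A^-2 + 2A^2 + A^10; 10 crossings at w = +6): V = x^2 + 2x^4 - 2x^5 + x^6 - 2x^7 + x^8
V(D5) = x^2 + 2x^4 - 2x^5 + x^6 - 2x^7 + x^8  [10 crossings, <D> = A^-14 - 2A^-10 + A^-6 - 2A^-2 + 2A^2 + A^10, w = +6]
D6 (bracket A^-20 - 2A^-16 + A^-12 - 2A^-8 + 2A^-4 + A^4; 12 crossings at w = +4): V = x^2 + 2x^4 - 2x^5 + x^6 - 2x^7 + x^8
key observation: V(x) takes 2 values over 6 diagrams, fixing the grouping


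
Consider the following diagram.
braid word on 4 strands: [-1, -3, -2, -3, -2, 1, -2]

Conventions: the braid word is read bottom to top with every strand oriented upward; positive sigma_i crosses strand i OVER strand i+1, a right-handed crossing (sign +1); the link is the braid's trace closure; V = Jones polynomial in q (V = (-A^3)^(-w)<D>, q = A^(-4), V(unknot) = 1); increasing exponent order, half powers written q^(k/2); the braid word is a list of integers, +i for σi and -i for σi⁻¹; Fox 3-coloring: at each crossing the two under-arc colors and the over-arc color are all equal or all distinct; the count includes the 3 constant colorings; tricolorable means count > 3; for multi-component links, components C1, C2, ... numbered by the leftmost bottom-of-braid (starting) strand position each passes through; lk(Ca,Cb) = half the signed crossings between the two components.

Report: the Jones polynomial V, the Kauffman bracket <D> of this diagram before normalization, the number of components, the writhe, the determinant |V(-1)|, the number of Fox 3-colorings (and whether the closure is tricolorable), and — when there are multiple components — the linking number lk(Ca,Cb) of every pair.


Jones polynomial: V(q) = -q^-4 + q^-3 + q^-1
<D> = -A^-11 - A^-3 + A; writhe -5
components 1, writhe -5 (7 crossings)
3-colorings: 9 of 3^7, det 3 — tricolorable
note: |V(-1)| = 3: so tricolorable, since 3 divides 3


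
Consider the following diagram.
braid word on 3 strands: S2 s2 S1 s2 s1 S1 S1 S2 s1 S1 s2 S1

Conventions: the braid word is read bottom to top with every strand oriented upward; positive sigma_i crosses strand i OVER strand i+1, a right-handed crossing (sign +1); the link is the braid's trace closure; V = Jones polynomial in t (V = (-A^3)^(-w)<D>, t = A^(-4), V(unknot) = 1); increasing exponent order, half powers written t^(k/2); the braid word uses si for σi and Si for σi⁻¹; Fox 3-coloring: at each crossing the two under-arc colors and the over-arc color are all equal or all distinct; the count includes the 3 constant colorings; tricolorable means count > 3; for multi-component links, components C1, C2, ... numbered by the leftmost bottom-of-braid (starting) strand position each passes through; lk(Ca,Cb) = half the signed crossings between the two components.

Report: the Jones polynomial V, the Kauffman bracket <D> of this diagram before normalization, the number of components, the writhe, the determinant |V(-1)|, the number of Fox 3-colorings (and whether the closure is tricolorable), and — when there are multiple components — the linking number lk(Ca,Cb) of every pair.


Jones polynomial: V(t) = -t^-4 + t^-3 + t^-1
<D> = A^-2 + A^6 - A^10; writhe -2
components 1, writhe -2 (12 crossings)
3-colorings: 9 of 3^12, det 3 — tricolorable
note: free reduction leaves σ1⁻¹ σ2 σ1⁻¹ σ1⁻¹ of the original 12 letters


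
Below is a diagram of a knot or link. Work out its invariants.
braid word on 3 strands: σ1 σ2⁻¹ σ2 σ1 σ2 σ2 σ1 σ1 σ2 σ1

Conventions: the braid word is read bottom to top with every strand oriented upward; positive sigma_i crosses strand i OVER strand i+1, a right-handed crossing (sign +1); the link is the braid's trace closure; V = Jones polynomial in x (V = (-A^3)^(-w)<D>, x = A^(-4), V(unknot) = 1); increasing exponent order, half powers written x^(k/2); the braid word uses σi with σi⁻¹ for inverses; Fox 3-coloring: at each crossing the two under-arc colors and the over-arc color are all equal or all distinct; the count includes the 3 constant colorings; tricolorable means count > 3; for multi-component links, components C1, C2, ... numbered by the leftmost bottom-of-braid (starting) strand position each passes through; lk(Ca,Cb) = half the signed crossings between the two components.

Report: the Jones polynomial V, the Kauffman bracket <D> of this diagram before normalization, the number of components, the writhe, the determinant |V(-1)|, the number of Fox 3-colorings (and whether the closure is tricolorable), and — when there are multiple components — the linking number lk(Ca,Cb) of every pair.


V(x) = x^3 + x^5 - x^8
bracket: -A^-8 + A^4 + A^12, w = +8
1 component, writhe +8, over 10 crossings
det 3, colorings 9 of 3^10 — tricolorable
observation: w = +8 (over 10 crossings) is diagram-only; (-A^3)^(-8) removes it from V


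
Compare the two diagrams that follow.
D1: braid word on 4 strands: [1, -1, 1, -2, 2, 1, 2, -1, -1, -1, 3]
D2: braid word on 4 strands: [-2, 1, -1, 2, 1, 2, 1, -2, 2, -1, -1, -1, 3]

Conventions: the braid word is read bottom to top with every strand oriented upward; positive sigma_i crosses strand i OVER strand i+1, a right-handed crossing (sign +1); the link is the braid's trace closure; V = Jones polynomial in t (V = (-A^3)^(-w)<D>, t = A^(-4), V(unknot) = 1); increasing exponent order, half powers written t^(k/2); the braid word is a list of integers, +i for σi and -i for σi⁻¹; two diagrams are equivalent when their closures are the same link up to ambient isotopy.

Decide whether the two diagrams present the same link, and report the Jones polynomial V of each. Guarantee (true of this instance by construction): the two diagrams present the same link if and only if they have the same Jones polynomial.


equivalent: yes
D1 (bracket -A^3; 11 crossings at w = +1): V = 1
D2 (bracket -A^3; 13 crossings at w = +1): V = 1
key observation: Markov moves rewrite D1 (11 crossings) into D2 (13)


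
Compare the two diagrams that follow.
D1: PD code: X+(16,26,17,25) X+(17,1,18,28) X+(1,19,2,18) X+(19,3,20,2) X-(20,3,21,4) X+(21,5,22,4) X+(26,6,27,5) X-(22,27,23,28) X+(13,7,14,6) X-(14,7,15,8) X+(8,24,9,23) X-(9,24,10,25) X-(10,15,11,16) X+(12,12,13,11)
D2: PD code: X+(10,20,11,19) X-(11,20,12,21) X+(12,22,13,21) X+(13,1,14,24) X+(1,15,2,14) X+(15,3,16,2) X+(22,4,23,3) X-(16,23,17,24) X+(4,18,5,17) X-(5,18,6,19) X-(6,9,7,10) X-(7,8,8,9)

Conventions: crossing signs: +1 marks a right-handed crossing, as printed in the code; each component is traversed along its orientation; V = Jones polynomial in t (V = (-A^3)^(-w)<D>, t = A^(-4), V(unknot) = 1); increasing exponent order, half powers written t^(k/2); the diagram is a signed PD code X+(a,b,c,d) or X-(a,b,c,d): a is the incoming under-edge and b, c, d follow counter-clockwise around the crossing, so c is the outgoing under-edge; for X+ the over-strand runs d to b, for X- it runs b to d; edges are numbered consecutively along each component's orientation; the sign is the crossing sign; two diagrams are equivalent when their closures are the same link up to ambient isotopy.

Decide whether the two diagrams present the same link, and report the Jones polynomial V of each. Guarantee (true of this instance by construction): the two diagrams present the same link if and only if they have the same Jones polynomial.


equivalent: yes
V(D1) = t - t^2 + 2t^3 - t^4 + t^5 - t^6  (w +4, c 14, <D> = -A^-12 + A^-8 - A^-4 + 2 - A^4 + A^8)
D2 (bracket -A^-18 + A^-14 - A^-10 + 2A^-6 - A^-2 + A^2; 12 crossings at w = +2): V = t - t^2 + 2t^3 - t^4 + t^5 - t^6
why: one V(t) for all 2 diagrams — one class (guaranteed)


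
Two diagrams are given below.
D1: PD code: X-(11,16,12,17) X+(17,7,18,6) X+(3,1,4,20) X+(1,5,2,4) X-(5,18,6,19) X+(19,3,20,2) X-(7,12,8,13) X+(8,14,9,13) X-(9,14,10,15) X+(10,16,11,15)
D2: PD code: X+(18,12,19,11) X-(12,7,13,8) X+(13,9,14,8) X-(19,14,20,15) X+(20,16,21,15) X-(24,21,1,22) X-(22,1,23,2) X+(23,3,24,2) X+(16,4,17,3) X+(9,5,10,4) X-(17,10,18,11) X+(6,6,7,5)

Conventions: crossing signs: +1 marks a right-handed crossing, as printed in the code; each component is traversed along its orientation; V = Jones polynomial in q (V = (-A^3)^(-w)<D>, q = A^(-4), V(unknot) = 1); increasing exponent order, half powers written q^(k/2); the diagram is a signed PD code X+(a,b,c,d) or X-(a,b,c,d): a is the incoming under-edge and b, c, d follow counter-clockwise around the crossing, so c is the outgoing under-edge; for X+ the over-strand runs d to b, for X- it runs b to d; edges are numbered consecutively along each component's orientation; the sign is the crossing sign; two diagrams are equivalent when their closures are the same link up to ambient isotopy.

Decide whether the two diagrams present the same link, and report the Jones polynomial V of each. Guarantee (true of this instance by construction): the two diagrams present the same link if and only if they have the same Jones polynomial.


same link: no
V(D1) = q + q^3 - q^4  [10 crossings, <D> = -A^-10 + A^-6 + A^2, w = +2]
V(D2) = 1  [12 crossings, <D> = A^6, w = +2]
insight: 2 classes among 2 diagrams; unequal V(q) rules out equality


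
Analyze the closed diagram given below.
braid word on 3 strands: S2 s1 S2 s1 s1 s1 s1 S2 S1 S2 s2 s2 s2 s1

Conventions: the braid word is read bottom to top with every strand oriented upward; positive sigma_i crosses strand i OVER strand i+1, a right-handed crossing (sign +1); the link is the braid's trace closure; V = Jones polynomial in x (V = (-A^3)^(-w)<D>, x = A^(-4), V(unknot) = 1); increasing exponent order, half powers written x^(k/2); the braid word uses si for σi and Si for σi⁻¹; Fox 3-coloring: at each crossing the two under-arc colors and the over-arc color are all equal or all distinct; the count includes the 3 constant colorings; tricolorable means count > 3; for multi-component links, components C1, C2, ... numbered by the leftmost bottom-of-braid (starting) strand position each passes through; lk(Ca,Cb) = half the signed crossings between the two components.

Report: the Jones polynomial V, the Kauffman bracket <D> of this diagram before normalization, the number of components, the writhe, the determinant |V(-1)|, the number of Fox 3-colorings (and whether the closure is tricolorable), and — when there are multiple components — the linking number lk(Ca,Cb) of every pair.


V = -x^-1 + 2 - 2x + 4x^2 - 4x^3 + 5x^4 - 5x^5 + 4x^6 - 3x^7 + 2x^8 - x^9
<D> = -A^-24 + 2A^-20 - 3A^-16 + 4A^-12 - 5A^-8 + 5A^-4 - 4 + 4A^4 - 2A^8 + 2A^12 - A^16 (w = +4)
1 component over 14 crossings, w = +4
9 Fox colorings among 3^14, |V(-1)| = 33: tricolorable
why: |V(-1)| = 33: so tricolorable, since 3 divides 33


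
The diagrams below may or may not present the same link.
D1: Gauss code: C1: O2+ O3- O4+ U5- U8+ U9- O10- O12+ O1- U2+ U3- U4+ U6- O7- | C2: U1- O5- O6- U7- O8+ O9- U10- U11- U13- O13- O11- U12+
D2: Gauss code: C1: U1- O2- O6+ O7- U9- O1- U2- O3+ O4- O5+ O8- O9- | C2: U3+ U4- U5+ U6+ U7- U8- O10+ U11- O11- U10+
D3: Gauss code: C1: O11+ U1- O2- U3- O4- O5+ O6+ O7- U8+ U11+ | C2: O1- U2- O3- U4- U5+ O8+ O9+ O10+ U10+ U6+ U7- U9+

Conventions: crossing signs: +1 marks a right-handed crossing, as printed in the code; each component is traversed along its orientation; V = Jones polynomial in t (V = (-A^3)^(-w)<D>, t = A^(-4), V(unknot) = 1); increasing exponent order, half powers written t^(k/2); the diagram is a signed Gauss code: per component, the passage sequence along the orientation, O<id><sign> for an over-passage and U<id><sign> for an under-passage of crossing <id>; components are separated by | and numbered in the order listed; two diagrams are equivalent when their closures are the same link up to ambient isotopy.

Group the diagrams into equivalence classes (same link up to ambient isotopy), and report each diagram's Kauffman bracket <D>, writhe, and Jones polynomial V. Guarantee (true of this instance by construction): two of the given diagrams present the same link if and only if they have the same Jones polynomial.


equivalence classes: {D1} | {D2} | {D3}
D1 (bracket A^-13 - A^-9 + A^-5 + A^3; 13 crossings at w = -5): V = -t^(-9/2) - t^(-5/2) + t^(-3/2) - t^(-1/2)
V(D2) = t^(-9/2) - t^(-5/2) - t^(-3/2) - t^(-1/2)  (w -3, c 11, <D> = A^-7 + A^-3 + A - A^9)
D3 (bracket A^5 + A^13; 11 crossings at w = +1): V = -t^(-5/2) - t^(-1/2)
key observation: 3 values of V(t) split the 3 diagrams


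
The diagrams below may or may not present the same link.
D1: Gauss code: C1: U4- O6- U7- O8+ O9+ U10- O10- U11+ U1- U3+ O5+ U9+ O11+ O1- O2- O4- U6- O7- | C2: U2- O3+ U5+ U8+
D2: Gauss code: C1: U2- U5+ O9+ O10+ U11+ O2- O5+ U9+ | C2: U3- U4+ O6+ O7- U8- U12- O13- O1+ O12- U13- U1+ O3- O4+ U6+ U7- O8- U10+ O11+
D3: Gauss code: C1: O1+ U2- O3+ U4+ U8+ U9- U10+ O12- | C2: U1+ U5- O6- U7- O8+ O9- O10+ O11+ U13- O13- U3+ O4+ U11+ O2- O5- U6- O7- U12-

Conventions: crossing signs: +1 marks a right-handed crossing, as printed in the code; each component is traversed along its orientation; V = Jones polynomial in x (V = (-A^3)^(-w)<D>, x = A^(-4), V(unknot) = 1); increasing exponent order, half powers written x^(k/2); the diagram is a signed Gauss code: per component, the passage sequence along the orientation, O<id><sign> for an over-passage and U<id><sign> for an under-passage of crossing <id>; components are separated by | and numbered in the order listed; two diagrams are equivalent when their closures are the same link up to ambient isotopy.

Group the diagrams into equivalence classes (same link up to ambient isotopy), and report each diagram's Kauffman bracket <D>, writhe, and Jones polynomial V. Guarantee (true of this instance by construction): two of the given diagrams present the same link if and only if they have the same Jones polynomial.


classes: {D1, D3} | {D2}
V(D1) = x^(-7/2) - x^(-5/2) + x^(-3/2) - 2x^(-1/2) - x^(3/2)  [11 crossings, <D> = A^-9 + 2A^-1 - A^3 + A^7 - A^11, w = -1]
V(D2) = -x^(1/2) - x^(5/2)  [13 crossings, <D> = A^-7 + A, w = +1]
V(D3) = x^(-7/2) - x^(-5/2) + x^(-3/2) - 2x^(-1/2) - x^(3/2)  [13 crossings, <D> = A^-9 + 2A^-1 - A^3 + A^7 - A^11, w = -1]
note: 2 values of V(x) split the 3 diagrams


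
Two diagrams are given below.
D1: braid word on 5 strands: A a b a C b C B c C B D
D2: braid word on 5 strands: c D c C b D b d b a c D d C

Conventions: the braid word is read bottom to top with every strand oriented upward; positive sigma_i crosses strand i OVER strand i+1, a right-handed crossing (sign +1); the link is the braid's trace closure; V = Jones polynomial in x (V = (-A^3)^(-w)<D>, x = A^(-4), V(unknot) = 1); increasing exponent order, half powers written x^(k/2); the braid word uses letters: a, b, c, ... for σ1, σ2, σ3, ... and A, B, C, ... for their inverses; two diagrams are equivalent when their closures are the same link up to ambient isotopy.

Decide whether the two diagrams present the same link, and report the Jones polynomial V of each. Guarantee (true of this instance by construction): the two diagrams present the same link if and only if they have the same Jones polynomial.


equivalent: no
V(D1) = 1  (w -2, c 12, <D> = A^-6)
V(D2) = x + x^3 - x^4  [14 crossings, <D> = -A^-4 + 1 + A^8, w = +4]
key observation: V(x) takes 2 values over 2 diagrams, fixing the grouping


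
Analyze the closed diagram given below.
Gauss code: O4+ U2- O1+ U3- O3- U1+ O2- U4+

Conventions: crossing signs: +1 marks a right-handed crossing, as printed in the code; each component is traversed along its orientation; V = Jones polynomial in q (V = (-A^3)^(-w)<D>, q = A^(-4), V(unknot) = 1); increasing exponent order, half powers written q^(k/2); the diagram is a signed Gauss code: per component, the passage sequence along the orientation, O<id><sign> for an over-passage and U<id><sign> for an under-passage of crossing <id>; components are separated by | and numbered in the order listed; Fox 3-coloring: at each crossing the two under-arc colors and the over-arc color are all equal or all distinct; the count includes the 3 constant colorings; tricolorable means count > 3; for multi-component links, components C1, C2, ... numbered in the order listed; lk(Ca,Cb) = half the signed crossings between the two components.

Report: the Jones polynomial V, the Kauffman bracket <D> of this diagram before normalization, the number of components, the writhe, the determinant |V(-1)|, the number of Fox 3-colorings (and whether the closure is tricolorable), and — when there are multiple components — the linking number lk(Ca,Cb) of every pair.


V = 1
<D> = 1 (w = 0)
1 component over 4 crossings, w = 0
3 Fox colorings among 3^4, |V(-1)| = 1: not tricolorable
why: w = 0 (over 4 crossings) is diagram-only; (-A^3)^(0) removes it from V
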